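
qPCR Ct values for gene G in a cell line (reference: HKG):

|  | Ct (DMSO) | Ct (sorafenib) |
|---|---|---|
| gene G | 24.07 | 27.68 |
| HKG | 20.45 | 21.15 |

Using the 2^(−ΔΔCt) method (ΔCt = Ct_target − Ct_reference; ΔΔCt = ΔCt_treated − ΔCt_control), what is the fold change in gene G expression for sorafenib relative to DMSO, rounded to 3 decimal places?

0.133

ΔCt(DMSO) = 24.070 − 20.450 = 3.620
ΔCt(sorafenib) = 27.680 − 21.150 = 6.530
ΔΔCt = 6.530 − 3.620 = 2.910
Fold change = 2^(−2.910) = 0.1330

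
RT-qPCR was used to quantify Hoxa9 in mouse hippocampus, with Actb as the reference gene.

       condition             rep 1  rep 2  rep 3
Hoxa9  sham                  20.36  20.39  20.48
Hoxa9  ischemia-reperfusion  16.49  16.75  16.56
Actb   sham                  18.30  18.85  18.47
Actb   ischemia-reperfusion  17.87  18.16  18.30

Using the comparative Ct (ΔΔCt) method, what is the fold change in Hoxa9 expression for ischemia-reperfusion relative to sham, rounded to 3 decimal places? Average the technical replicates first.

10.411

Mean Ct: Hoxa9 sham 20.410; Hoxa9 ischemia-reperfusion 16.600; Actb sham 18.540; Actb ischemia-reperfusion 18.110
ΔCt(sham) = 20.410 − 18.540 = 1.870
ΔCt(ischemia-reperfusion) = 16.600 − 18.110 = -1.510
ΔΔCt = -1.510 − 1.870 = -3.380
Fold change = 2^(−(-3.380)) = 2^3.380 = 10.4107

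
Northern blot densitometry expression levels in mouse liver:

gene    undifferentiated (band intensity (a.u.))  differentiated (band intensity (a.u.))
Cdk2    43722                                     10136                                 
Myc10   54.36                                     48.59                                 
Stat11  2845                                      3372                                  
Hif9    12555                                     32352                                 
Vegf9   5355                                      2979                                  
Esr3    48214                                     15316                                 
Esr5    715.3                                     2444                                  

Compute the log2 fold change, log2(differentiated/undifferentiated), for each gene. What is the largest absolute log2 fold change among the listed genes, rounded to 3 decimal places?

log2(10136/43722) = -2.109  (Cdk2)
log2(48.59/54.36) = -0.162  (Myc10)
log2(3372/2845) = 0.245  (Stat11)
log2(32352/12555) = 1.366  (Hif9)
log2(2979/5355) = -0.846  (Vegf9)
log2(15316/48214) = -1.654  (Esr3)
log2(2444/715.3) = 1.773  (Esr5)
The largest magnitude belongs to Cdk2.

2.109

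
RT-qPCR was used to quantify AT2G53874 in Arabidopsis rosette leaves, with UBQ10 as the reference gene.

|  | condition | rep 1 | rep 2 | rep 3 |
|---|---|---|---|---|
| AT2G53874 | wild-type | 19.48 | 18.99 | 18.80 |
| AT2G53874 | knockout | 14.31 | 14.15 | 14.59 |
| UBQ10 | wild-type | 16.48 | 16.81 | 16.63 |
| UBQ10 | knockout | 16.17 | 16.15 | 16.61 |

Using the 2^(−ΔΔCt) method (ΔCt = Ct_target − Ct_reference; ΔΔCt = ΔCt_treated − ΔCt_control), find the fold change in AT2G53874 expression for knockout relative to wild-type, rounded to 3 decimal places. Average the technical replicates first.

21.259

Mean Ct: AT2G53874 wild-type 19.090; AT2G53874 knockout 14.350; UBQ10 wild-type 16.640; UBQ10 knockout 16.310
ΔCt(wild-type) = 19.090 − 16.640 = 2.450
ΔCt(knockout) = 14.350 − 16.310 = -1.960
ΔΔCt = -1.960 − 2.450 = -4.410
Fold change = 2^(−(-4.410)) = 2^4.410 = 21.2590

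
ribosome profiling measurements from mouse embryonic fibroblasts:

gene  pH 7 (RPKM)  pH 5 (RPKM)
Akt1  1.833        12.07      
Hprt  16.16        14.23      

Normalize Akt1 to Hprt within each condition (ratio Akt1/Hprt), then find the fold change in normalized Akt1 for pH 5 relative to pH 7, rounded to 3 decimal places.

Akt1/Hprt (pH 7) = 1.833 / 16.16 = 0.11343
Akt1/Hprt (pH 5) = 12.07 / 14.23 = 0.84821
Fold change = 0.84821 / 0.11343 = 7.4779

7.478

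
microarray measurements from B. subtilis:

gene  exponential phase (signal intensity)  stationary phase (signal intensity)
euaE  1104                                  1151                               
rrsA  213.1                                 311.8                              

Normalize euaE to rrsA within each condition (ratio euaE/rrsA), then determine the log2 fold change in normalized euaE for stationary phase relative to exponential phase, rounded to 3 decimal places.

euaE/rrsA (exponential phase) = 1104 / 213.1 = 5.1807
euaE/rrsA (stationary phase) = 1151 / 311.8 = 3.6915
Fold change = 3.6915 / 5.1807 = 0.7125
log2(0.7125) = -0.4889

-0.489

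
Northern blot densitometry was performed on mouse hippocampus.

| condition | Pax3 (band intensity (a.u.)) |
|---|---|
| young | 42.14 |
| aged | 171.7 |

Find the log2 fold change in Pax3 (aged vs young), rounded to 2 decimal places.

2.03

Fold change = 171.7 / 42.14 = 4.0745
log2(4.0745) = 2.027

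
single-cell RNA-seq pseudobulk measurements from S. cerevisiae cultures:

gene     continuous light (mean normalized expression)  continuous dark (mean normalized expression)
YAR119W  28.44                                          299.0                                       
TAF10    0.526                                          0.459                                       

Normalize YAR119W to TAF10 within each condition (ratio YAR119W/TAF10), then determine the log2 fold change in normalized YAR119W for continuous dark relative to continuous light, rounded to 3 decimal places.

YAR119W/TAF10 (continuous light) = 28.44 / 0.526 = 54.068
YAR119W/TAF10 (continuous dark) = 299.0 / 0.459 = 651.42
Fold change = 651.42 / 54.068 = 12.0480
log2(12.0480) = 3.5907

3.591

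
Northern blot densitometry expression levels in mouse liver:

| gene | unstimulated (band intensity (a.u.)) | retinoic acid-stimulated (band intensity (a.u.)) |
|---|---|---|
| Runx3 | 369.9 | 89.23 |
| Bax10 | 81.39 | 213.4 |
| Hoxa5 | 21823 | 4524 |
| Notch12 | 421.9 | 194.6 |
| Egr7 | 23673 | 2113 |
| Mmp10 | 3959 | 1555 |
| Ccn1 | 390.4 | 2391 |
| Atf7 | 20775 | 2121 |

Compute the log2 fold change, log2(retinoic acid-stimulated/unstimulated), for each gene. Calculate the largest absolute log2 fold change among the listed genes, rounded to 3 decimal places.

3.486

log2(89.23/369.9) = -2.052  (Runx3)
log2(213.4/81.39) = 1.391  (Bax10)
log2(4524/21823) = -2.270  (Hoxa5)
log2(194.6/421.9) = -1.116  (Notch12)
log2(2113/23673) = -3.486  (Egr7)
log2(1555/3959) = -1.348  (Mmp10)
log2(2391/390.4) = 2.615  (Ccn1)
log2(2121/20775) = -3.292  (Atf7)
The largest magnitude belongs to Egr7.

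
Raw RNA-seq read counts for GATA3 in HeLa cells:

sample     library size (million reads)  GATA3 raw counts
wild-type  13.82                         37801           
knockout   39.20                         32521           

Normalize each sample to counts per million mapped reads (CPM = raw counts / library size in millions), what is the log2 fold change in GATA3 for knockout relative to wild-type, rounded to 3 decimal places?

-1.721

CPM(wild-type) = 37801 / 13.82 = 2735.2388
CPM(knockout) = 32521 / 39.20 = 829.6173
Fold change = 829.6173 / 2735.2388 = 0.30331
log2(0.30331) = -1.7211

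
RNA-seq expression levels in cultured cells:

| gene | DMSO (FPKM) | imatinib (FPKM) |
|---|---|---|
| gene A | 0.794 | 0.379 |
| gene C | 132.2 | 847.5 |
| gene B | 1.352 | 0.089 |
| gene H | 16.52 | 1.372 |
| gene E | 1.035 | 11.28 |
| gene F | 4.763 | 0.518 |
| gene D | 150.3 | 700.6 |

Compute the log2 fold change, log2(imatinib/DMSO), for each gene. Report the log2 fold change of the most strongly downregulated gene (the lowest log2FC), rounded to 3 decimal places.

log2(0.379/0.794) = -1.067  (gene A)
log2(847.5/132.2) = 2.680  (gene C)
log2(0.089/1.352) = -3.925  (gene B)
log2(1.372/16.52) = -3.590  (gene H)
log2(11.28/1.035) = 3.446  (gene E)
log2(0.518/4.763) = -3.201  (gene F)
log2(700.6/150.3) = 2.221  (gene D)
gene B is most strongly downregulated.

-3.925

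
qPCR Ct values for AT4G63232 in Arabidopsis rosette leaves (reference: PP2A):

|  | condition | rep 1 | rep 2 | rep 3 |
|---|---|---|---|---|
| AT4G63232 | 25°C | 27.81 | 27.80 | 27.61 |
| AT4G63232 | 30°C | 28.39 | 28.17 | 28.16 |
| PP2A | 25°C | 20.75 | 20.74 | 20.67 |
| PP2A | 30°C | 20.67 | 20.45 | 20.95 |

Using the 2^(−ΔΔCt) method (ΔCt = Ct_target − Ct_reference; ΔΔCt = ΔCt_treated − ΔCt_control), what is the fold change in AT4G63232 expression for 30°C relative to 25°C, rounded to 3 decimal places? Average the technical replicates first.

Mean Ct: AT4G63232 25°C 27.740; AT4G63232 30°C 28.240; PP2A 25°C 20.720; PP2A 30°C 20.690
ΔCt(25°C) = 27.740 − 20.720 = 7.020
ΔCt(30°C) = 28.240 − 20.690 = 7.550
ΔΔCt = 7.550 − 7.020 = 0.530
Fold change = 2^(−0.530) = 0.6926

0.693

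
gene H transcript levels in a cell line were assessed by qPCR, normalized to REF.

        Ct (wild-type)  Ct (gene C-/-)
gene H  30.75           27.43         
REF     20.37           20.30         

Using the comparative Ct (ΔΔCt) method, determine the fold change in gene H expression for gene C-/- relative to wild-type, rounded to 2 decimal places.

9.51

ΔCt(wild-type) = 30.750 − 20.370 = 10.380
ΔCt(gene C-/-) = 27.430 − 20.300 = 7.130
ΔΔCt = 7.130 − 10.380 = -3.250
Fold change = 2^(−(-3.250)) = 2^3.250 = 9.514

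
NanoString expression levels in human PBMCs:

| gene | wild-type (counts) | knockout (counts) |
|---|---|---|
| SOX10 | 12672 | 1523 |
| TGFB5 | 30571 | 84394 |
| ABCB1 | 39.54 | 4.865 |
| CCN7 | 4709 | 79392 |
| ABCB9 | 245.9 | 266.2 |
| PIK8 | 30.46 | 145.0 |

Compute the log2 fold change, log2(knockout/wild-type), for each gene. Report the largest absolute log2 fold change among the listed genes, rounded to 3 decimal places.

log2(1523/12672) = -3.057  (SOX10)
log2(84394/30571) = 1.465  (TGFB5)
log2(4.865/39.54) = -3.023  (ABCB1)
log2(79392/4709) = 4.076  (CCN7)
log2(266.2/245.9) = 0.114  (ABCB9)
log2(145.0/30.46) = 2.251  (PIK8)
The largest magnitude belongs to CCN7.

4.076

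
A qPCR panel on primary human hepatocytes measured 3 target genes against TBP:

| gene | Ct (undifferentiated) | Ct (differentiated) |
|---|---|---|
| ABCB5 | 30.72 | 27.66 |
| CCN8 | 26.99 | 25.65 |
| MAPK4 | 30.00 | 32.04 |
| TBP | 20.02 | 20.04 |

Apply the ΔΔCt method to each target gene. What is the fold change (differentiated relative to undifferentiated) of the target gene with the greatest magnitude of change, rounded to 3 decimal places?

ABCB5: ΔΔCt = (27.66−20.04) − (30.72−20.02) = 7.62 − 10.70 = -3.08; fold change = 2^3.08 = 8.456
CCN8: ΔΔCt = (25.65−20.04) − (26.99−20.02) = 5.61 − 6.97 = -1.36; fold change = 2^1.36 = 2.567
MAPK4: ΔΔCt = (32.04−20.04) − (30.00−20.02) = 12.00 − 9.98 = 2.02; fold change = 2^-2.02 = 0.247
ABCB5 has the largest |ΔΔCt| = 3.08.

8.456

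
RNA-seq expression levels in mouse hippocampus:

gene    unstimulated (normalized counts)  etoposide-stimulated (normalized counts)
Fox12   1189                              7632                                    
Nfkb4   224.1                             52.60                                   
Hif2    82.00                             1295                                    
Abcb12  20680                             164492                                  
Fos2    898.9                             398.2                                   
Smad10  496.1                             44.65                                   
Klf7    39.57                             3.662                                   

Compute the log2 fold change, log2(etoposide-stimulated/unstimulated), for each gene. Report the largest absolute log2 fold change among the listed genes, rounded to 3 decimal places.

3.981

log2(7632/1189) = 2.682  (Fox12)
log2(52.60/224.1) = -2.091  (Nfkb4)
log2(1295/82.00) = 3.981  (Hif2)
log2(164492/20680) = 2.992  (Abcb12)
log2(398.2/898.9) = -1.175  (Fos2)
log2(44.65/496.1) = -3.474  (Smad10)
log2(3.662/39.57) = -3.434  (Klf7)
The largest magnitude belongs to Hif2.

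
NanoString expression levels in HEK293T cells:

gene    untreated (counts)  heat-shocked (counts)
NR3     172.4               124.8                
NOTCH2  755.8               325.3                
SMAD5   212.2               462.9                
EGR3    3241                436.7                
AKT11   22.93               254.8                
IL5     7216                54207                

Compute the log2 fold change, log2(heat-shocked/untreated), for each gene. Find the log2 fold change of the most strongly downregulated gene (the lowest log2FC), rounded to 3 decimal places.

log2(124.8/172.4) = -0.466  (NR3)
log2(325.3/755.8) = -1.216  (NOTCH2)
log2(462.9/212.2) = 1.125  (SMAD5)
log2(436.7/3241) = -2.892  (EGR3)
log2(254.8/22.93) = 3.474  (AKT11)
log2(54207/7216) = 2.909  (IL5)
EGR3 is most strongly downregulated.

-2.892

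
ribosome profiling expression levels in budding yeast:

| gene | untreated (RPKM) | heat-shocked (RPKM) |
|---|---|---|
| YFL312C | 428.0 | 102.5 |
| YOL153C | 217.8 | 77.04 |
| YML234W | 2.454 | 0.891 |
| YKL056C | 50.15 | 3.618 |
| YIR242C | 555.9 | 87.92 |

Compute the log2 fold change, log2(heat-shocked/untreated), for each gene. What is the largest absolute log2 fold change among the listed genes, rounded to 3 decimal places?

3.793

log2(102.5/428.0) = -2.062  (YFL312C)
log2(77.04/217.8) = -1.499  (YOL153C)
log2(0.891/2.454) = -1.462  (YML234W)
log2(3.618/50.15) = -3.793  (YKL056C)
log2(87.92/555.9) = -2.661  (YIR242C)
The largest magnitude belongs to YKL056C.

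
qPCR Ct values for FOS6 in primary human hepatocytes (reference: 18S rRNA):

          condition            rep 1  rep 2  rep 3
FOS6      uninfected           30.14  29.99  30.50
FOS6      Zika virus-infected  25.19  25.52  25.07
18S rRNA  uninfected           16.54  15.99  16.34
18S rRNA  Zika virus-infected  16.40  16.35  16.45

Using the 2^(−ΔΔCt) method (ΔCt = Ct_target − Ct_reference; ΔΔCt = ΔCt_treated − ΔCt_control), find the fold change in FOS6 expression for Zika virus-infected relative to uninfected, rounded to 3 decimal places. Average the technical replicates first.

Mean Ct: FOS6 uninfected 30.210; FOS6 Zika virus-infected 25.260; 18S rRNA uninfected 16.290; 18S rRNA Zika virus-infected 16.400
ΔCt(uninfected) = 30.210 − 16.290 = 13.920
ΔCt(Zika virus-infected) = 25.260 − 16.400 = 8.860
ΔΔCt = 8.860 − 13.920 = -5.060
Fold change = 2^(−(-5.060)) = 2^5.060 = 33.3589

33.359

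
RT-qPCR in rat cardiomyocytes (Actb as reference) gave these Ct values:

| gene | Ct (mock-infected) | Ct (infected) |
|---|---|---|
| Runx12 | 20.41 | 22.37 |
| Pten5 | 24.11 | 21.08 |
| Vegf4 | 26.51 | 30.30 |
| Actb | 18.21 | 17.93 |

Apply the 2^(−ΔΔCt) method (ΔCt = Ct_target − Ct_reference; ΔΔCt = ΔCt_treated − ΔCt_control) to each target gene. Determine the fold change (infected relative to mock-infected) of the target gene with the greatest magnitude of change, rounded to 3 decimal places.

0.060

Runx12: ΔΔCt = (22.37−17.93) − (20.41−18.21) = 4.44 − 2.20 = 2.24; fold change = 2^-2.24 = 0.212
Pten5: ΔΔCt = (21.08−17.93) − (24.11−18.21) = 3.15 − 5.90 = -2.75; fold change = 2^2.75 = 6.727
Vegf4: ΔΔCt = (30.30−17.93) − (26.51−18.21) = 12.37 − 8.30 = 4.07; fold change = 2^-4.07 = 0.060
Vegf4 has the largest |ΔΔCt| = 4.07.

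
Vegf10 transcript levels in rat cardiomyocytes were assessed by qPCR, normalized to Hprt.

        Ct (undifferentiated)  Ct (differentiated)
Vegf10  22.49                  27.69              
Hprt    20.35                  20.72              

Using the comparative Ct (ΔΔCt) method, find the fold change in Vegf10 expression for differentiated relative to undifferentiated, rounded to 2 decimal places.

ΔCt(undifferentiated) = 22.490 − 20.350 = 2.140
ΔCt(differentiated) = 27.690 − 20.720 = 6.970
ΔΔCt = 6.970 − 2.140 = 4.830
Fold change = 2^(−4.830) = 0.035

0.04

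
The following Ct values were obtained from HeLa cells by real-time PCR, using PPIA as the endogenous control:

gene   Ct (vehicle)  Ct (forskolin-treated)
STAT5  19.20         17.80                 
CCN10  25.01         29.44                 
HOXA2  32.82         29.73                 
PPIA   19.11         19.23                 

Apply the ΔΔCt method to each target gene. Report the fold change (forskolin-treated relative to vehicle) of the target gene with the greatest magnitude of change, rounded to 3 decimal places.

0.050

STAT5: ΔΔCt = (17.80−19.23) − (19.20−19.11) = -1.43 − 0.09 = -1.52; fold change = 2^1.52 = 2.868
CCN10: ΔΔCt = (29.44−19.23) − (25.01−19.11) = 10.21 − 5.90 = 4.31; fold change = 2^-4.31 = 0.050
HOXA2: ΔΔCt = (29.73−19.23) − (32.82−19.11) = 10.50 − 13.71 = -3.21; fold change = 2^3.21 = 9.254
CCN10 has the largest |ΔΔCt| = 4.31.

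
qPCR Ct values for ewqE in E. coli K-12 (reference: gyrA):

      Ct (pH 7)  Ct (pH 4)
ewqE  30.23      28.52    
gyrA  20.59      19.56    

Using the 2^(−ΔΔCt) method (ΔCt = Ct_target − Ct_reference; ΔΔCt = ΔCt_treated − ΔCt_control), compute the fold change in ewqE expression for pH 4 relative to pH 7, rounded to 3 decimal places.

ΔCt(pH 7) = 30.230 − 20.590 = 9.640
ΔCt(pH 4) = 28.520 − 19.560 = 8.960
ΔΔCt = 8.960 − 9.640 = -0.680
Fold change = 2^(−(-0.680)) = 2^0.680 = 1.6021

1.602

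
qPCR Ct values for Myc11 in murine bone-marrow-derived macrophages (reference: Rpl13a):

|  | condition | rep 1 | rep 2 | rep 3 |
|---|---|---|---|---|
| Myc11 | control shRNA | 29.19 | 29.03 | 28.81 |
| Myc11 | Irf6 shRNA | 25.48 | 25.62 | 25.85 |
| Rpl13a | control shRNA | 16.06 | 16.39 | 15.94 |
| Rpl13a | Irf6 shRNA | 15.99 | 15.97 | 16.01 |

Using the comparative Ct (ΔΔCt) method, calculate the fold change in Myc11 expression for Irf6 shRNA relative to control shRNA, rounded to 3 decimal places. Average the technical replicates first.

Mean Ct: Myc11 control shRNA 29.010; Myc11 Irf6 shRNA 25.650; Rpl13a control shRNA 16.130; Rpl13a Irf6 shRNA 15.990
ΔCt(control shRNA) = 29.010 − 16.130 = 12.880
ΔCt(Irf6 shRNA) = 25.650 − 15.990 = 9.660
ΔΔCt = 9.660 − 12.880 = -3.220
Fold change = 2^(−(-3.220)) = 2^3.220 = 9.3179

9.318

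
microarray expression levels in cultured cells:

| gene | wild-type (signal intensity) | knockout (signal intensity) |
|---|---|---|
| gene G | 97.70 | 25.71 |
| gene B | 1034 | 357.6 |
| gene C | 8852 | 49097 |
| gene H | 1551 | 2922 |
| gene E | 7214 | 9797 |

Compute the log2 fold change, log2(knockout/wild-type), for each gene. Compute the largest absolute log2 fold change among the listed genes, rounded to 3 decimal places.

log2(25.71/97.70) = -1.926  (gene G)
log2(357.6/1034) = -1.532  (gene B)
log2(49097/8852) = 2.472  (gene C)
log2(2922/1551) = 0.914  (gene H)
log2(9797/7214) = 0.442  (gene E)
The largest magnitude belongs to gene C.

2.472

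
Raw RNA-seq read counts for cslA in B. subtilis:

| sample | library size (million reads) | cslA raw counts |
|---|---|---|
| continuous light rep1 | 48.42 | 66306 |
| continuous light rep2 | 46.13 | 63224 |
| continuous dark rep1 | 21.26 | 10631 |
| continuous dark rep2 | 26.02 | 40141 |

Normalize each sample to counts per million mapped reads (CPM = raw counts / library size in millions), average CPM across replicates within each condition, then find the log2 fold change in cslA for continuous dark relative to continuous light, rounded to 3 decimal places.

CPM(continuous light rep1) = 66306 / 48.42 = 1369.3928
CPM(continuous light rep2) = 63224 / 46.13 = 1370.5615
CPM(continuous dark rep1) = 10631 / 21.26 = 500.0470
CPM(continuous dark rep2) = 40141 / 26.02 = 1542.6979
mean CPM(continuous light) = 1369.9771; mean CPM(continuous dark) = 1021.3725
Fold change = 1021.3725 / 1369.9771 = 0.74554
log2(0.74554) = -0.4236

-0.424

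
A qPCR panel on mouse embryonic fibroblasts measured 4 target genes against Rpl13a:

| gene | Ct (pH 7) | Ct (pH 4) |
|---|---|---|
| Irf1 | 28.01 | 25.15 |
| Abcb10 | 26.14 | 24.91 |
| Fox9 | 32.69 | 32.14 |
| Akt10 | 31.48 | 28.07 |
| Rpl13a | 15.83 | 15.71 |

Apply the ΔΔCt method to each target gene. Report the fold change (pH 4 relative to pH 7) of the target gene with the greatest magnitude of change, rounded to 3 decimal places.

Irf1: ΔΔCt = (25.15−15.71) − (28.01−15.83) = 9.44 − 12.18 = -2.74; fold change = 2^2.74 = 6.681
Abcb10: ΔΔCt = (24.91−15.71) − (26.14−15.83) = 9.20 − 10.31 = -1.11; fold change = 2^1.11 = 2.158
Fox9: ΔΔCt = (32.14−15.71) − (32.69−15.83) = 16.43 − 16.86 = -0.43; fold change = 2^0.43 = 1.347
Akt10: ΔΔCt = (28.07−15.71) − (31.48−15.83) = 12.36 − 15.65 = -3.29; fold change = 2^3.29 = 9.781
Akt10 has the largest |ΔΔCt| = 3.29.

9.781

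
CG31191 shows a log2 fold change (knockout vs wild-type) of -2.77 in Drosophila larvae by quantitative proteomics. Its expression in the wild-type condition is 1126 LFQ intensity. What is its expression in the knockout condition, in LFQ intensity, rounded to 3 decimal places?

165.077

Fold change = 2^(-2.77) = 0.1466
knockout expression = 1126 × 0.1466 = 165.077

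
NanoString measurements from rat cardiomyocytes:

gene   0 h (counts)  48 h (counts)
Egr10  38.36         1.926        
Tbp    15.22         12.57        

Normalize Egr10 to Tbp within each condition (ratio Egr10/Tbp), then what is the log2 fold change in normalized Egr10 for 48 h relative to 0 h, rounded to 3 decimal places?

Egr10/Tbp (0 h) = 38.36 / 15.22 = 2.5204
Egr10/Tbp (48 h) = 1.926 / 12.57 = 0.15322
Fold change = 0.15322 / 2.5204 = 0.0608
log2(0.0608) = -4.0399

-4.040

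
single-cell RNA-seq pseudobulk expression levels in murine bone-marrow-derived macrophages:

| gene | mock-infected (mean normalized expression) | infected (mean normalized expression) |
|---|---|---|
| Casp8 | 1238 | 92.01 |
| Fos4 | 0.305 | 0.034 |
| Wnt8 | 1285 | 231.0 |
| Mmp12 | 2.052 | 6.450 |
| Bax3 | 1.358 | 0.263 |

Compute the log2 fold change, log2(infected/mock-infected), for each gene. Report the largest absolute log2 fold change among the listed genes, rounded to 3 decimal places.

log2(92.01/1238) = -3.750  (Casp8)
log2(0.034/0.305) = -3.165  (Fos4)
log2(231.0/1285) = -2.476  (Wnt8)
log2(6.450/2.052) = 1.652  (Mmp12)
log2(0.263/1.358) = -2.368  (Bax3)
The largest magnitude belongs to Casp8.

3.750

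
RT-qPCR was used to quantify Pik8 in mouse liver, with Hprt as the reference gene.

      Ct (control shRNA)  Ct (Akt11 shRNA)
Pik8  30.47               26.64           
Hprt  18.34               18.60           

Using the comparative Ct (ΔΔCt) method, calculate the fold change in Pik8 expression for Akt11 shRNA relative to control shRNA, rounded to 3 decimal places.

17.030

ΔCt(control shRNA) = 30.470 − 18.340 = 12.130
ΔCt(Akt11 shRNA) = 26.640 − 18.600 = 8.040
ΔΔCt = 8.040 − 12.130 = -4.090
Fold change = 2^(−(-4.090)) = 2^4.090 = 17.0299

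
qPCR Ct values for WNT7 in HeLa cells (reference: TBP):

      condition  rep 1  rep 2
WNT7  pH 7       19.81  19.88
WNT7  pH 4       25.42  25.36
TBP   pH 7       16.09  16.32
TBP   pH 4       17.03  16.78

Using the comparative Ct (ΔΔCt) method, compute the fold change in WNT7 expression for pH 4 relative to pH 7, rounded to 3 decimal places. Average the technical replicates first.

Mean Ct: WNT7 pH 7 19.845; WNT7 pH 4 25.390; TBP pH 7 16.205; TBP pH 4 16.905
ΔCt(pH 7) = 19.845 − 16.205 = 3.640
ΔCt(pH 4) = 25.390 − 16.905 = 8.485
ΔΔCt = 8.485 − 3.640 = 4.845
Fold change = 2^(−4.845) = 0.0348

0.035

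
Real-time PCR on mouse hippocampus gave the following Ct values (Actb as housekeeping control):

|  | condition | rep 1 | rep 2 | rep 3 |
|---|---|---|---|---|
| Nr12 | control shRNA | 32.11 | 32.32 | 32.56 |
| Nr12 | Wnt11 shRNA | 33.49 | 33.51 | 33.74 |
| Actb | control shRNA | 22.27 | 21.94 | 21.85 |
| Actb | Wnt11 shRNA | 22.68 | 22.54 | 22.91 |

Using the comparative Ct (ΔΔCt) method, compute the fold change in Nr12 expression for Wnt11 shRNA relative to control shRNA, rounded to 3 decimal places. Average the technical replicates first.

0.678

Mean Ct: Nr12 control shRNA 32.330; Nr12 Wnt11 shRNA 33.580; Actb control shRNA 22.020; Actb Wnt11 shRNA 22.710
ΔCt(control shRNA) = 32.330 − 22.020 = 10.310
ΔCt(Wnt11 shRNA) = 33.580 − 22.710 = 10.870
ΔΔCt = 10.870 − 10.310 = 0.560
Fold change = 2^(−0.560) = 0.6783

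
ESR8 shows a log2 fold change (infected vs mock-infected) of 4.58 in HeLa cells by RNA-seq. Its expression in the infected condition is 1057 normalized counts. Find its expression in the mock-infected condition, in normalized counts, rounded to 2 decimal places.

44.19

Fold change = 2^(4.58) = 23.9176
mock-infected expression = 1057 / 23.9176 = 44.19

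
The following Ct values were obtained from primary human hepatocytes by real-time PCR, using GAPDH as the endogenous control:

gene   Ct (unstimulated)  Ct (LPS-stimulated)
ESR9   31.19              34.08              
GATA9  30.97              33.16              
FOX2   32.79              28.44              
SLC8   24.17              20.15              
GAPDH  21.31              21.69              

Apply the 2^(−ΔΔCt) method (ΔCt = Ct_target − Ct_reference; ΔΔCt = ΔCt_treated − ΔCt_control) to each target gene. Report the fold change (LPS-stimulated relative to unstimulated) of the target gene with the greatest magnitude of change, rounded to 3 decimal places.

26.538

ESR9: ΔΔCt = (34.08−21.69) − (31.19−21.31) = 12.39 − 9.88 = 2.51; fold change = 2^-2.51 = 0.176
GATA9: ΔΔCt = (33.16−21.69) − (30.97−21.31) = 11.47 − 9.66 = 1.81; fold change = 2^-1.81 = 0.285
FOX2: ΔΔCt = (28.44−21.69) − (32.79−21.31) = 6.75 − 11.48 = -4.73; fold change = 2^4.73 = 26.538
SLC8: ΔΔCt = (20.15−21.69) − (24.17−21.31) = -1.54 − 2.86 = -4.40; fold change = 2^4.40 = 21.112
FOX2 has the largest |ΔΔCt| = 4.73.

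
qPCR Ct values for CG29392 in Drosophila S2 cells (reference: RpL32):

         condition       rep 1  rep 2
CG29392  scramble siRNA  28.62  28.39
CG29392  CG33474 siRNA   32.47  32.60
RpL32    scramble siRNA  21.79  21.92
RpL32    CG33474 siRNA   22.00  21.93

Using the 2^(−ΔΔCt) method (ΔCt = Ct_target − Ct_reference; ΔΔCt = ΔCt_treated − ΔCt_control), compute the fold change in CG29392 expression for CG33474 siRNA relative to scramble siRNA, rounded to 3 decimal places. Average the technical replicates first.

Mean Ct: CG29392 scramble siRNA 28.505; CG29392 CG33474 siRNA 32.535; RpL32 scramble siRNA 21.855; RpL32 CG33474 siRNA 21.965
ΔCt(scramble siRNA) = 28.505 − 21.855 = 6.650
ΔCt(CG33474 siRNA) = 32.535 − 21.965 = 10.570
ΔΔCt = 10.570 − 6.650 = 3.920
Fold change = 2^(−3.920) = 0.0661

0.066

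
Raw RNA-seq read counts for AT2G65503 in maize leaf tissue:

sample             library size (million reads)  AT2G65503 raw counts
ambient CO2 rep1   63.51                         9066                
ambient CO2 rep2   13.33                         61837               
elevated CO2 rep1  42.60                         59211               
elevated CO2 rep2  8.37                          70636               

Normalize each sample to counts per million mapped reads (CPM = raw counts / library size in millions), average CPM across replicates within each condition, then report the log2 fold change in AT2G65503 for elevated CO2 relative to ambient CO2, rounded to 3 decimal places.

CPM(ambient CO2 rep1) = 9066 / 63.51 = 142.7492
CPM(ambient CO2 rep2) = 61837 / 13.33 = 4638.9347
CPM(elevated CO2 rep1) = 59211 / 42.60 = 1389.9296
CPM(elevated CO2 rep2) = 70636 / 8.37 = 8439.1876
mean CPM(ambient CO2) = 2390.8420; mean CPM(elevated CO2) = 4914.5586
Fold change = 4914.5586 / 2390.8420 = 2.05558
log2(2.05558) = 1.0395

1.040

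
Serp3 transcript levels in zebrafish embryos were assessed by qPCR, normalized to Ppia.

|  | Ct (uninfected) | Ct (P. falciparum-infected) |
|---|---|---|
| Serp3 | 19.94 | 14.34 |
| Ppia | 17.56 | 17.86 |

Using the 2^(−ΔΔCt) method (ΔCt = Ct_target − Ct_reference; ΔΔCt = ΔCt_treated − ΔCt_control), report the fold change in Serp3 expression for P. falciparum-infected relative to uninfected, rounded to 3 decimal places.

ΔCt(uninfected) = 19.940 − 17.560 = 2.380
ΔCt(P. falciparum-infected) = 14.340 − 17.860 = -3.520
ΔΔCt = -3.520 − 2.380 = -5.900
Fold change = 2^(−(-5.900)) = 2^5.900 = 59.7141

59.714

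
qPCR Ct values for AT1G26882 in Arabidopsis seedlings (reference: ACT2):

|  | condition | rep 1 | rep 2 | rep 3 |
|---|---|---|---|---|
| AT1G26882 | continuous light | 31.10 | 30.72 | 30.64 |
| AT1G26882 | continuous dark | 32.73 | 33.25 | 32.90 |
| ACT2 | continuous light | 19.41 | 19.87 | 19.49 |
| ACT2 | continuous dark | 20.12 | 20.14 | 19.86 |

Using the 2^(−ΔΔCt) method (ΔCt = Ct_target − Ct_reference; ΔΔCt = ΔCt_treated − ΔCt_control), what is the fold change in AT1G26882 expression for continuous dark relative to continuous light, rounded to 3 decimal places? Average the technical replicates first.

Mean Ct: AT1G26882 continuous light 30.820; AT1G26882 continuous dark 32.960; ACT2 continuous light 19.590; ACT2 continuous dark 20.040
ΔCt(continuous light) = 30.820 − 19.590 = 11.230
ΔCt(continuous dark) = 32.960 − 20.040 = 12.920
ΔΔCt = 12.920 − 11.230 = 1.690
Fold change = 2^(−1.690) = 0.3099

0.310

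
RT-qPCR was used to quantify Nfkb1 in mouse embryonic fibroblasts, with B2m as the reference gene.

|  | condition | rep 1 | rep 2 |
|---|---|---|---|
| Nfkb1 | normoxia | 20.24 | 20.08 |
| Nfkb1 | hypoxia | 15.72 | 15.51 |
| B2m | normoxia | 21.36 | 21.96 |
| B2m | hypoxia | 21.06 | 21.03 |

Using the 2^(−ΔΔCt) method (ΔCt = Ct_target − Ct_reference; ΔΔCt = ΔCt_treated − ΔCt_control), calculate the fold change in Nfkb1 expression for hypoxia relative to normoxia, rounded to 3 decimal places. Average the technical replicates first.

Mean Ct: Nfkb1 normoxia 20.160; Nfkb1 hypoxia 15.615; B2m normoxia 21.660; B2m hypoxia 21.045
ΔCt(normoxia) = 20.160 − 21.660 = -1.500
ΔCt(hypoxia) = 15.615 − 21.045 = -5.430
ΔΔCt = -5.430 − (-1.500) = -3.930
Fold change = 2^(−(-3.930)) = 2^3.930 = 15.2422

15.242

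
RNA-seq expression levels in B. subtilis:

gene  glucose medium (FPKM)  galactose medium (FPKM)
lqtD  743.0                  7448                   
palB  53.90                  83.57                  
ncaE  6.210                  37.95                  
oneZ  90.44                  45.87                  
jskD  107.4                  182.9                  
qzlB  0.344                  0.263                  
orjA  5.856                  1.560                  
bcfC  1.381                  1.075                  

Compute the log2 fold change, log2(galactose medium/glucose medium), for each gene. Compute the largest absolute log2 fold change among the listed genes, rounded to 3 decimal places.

log2(7448/743.0) = 3.325  (lqtD)
log2(83.57/53.90) = 0.633  (palB)
log2(37.95/6.210) = 2.611  (ncaE)
log2(45.87/90.44) = -0.979  (oneZ)
log2(182.9/107.4) = 0.768  (jskD)
log2(0.263/0.344) = -0.387  (qzlB)
log2(1.560/5.856) = -1.908  (orjA)
log2(1.075/1.381) = -0.361  (bcfC)
The largest magnitude belongs to lqtD.

3.325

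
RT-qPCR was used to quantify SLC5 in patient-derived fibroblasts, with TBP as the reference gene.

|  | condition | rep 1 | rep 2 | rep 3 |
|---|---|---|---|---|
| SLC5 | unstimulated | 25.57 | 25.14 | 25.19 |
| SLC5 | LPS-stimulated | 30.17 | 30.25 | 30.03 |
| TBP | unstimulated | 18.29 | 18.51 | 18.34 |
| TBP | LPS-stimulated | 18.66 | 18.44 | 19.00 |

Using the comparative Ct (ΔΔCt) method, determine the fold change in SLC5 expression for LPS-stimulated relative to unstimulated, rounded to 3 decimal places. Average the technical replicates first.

Mean Ct: SLC5 unstimulated 25.300; SLC5 LPS-stimulated 30.150; TBP unstimulated 18.380; TBP LPS-stimulated 18.700
ΔCt(unstimulated) = 25.300 − 18.380 = 6.920
ΔCt(LPS-stimulated) = 30.150 − 18.700 = 11.450
ΔΔCt = 11.450 − 6.920 = 4.530
Fold change = 2^(−4.530) = 0.0433

0.043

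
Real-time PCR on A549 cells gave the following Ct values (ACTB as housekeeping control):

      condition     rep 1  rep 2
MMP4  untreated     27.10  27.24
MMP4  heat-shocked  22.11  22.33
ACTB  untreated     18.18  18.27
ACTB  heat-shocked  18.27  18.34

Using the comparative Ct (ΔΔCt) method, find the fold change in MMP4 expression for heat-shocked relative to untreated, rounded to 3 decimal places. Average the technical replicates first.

Mean Ct: MMP4 untreated 27.170; MMP4 heat-shocked 22.220; ACTB untreated 18.225; ACTB heat-shocked 18.305
ΔCt(untreated) = 27.170 − 18.225 = 8.945
ΔCt(heat-shocked) = 22.220 − 18.305 = 3.915
ΔΔCt = 3.915 − 8.945 = -5.030
Fold change = 2^(−(-5.030)) = 2^5.030 = 32.6724

32.672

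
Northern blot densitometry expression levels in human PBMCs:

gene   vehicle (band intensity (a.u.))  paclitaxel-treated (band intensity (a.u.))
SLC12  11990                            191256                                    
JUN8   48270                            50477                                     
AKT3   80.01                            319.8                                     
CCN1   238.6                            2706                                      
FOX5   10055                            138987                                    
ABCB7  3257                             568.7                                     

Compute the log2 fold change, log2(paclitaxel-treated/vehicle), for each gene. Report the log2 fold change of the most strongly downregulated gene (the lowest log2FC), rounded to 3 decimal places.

log2(191256/11990) = 3.996  (SLC12)
log2(50477/48270) = 0.064  (JUN8)
log2(319.8/80.01) = 1.999  (AKT3)
log2(2706/238.6) = 3.503  (CCN1)
log2(138987/10055) = 3.789  (FOX5)
log2(568.7/3257) = -2.518  (ABCB7)
ABCB7 is most strongly downregulated.

-2.518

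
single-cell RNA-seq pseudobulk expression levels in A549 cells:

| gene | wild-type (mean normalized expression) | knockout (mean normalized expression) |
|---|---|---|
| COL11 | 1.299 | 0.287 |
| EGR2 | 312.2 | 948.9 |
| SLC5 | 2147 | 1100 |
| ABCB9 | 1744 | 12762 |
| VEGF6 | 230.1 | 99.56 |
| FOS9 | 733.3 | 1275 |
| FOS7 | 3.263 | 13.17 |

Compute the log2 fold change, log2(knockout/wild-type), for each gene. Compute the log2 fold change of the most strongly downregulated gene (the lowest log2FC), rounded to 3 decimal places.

-2.178

log2(0.287/1.299) = -2.178  (COL11)
log2(948.9/312.2) = 1.604  (EGR2)
log2(1100/2147) = -0.965  (SLC5)
log2(12762/1744) = 2.871  (ABCB9)
log2(99.56/230.1) = -1.209  (VEGF6)
log2(1275/733.3) = 0.798  (FOS9)
log2(13.17/3.263) = 2.013  (FOS7)
COL11 is most strongly downregulated.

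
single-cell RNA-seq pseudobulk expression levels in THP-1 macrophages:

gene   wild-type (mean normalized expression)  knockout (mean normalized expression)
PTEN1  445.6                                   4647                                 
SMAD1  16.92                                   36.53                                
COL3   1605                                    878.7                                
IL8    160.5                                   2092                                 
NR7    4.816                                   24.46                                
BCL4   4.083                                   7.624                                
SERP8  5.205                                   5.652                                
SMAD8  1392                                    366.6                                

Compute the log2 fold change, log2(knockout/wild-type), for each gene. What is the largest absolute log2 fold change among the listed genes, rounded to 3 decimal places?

log2(4647/445.6) = 3.382  (PTEN1)
log2(36.53/16.92) = 1.110  (SMAD1)
log2(878.7/1605) = -0.869  (COL3)
log2(2092/160.5) = 3.704  (IL8)
log2(24.46/4.816) = 2.345  (NR7)
log2(7.624/4.083) = 0.901  (BCL4)
log2(5.652/5.205) = 0.119  (SERP8)
log2(366.6/1392) = -1.925  (SMAD8)
The largest magnitude belongs to IL8.

3.704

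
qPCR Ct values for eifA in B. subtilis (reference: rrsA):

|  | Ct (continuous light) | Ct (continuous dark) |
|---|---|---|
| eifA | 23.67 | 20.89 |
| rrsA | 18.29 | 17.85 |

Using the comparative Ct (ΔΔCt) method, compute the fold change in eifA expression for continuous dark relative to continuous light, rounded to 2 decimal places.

5.06

ΔCt(continuous light) = 23.670 − 18.290 = 5.380
ΔCt(continuous dark) = 20.890 − 17.850 = 3.040
ΔΔCt = 3.040 − 5.380 = -2.340
Fold change = 2^(−(-2.340)) = 2^2.340 = 5.063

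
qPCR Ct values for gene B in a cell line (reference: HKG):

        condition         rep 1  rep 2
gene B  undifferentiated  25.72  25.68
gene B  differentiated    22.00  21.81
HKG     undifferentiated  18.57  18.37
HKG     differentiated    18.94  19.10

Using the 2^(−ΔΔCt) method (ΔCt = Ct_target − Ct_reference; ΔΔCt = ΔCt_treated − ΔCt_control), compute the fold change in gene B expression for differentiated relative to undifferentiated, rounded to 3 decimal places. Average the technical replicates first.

Mean Ct: gene B undifferentiated 25.700; gene B differentiated 21.905; HKG undifferentiated 18.470; HKG differentiated 19.020
ΔCt(undifferentiated) = 25.700 − 18.470 = 7.230
ΔCt(differentiated) = 21.905 − 19.020 = 2.885
ΔΔCt = 2.885 − 7.230 = -4.345
Fold change = 2^(−(-4.345)) = 2^4.345 = 20.3224

20.322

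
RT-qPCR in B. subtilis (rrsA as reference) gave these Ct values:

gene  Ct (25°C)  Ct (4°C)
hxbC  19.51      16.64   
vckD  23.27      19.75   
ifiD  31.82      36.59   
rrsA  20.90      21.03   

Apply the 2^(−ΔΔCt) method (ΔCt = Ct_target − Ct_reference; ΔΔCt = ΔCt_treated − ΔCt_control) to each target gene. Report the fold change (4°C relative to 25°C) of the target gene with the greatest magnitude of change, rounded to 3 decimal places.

hxbC: ΔΔCt = (16.64−21.03) − (19.51−20.90) = -4.39 − (-1.39) = -3.00; fold change = 2^3.00 = 8.000
vckD: ΔΔCt = (19.75−21.03) − (23.27−20.90) = -1.28 − 2.37 = -3.65; fold change = 2^3.65 = 12.553
ifiD: ΔΔCt = (36.59−21.03) − (31.82−20.90) = 15.56 − 10.92 = 4.64; fold change = 2^-4.64 = 0.040
ifiD has the largest |ΔΔCt| = 4.64.

0.040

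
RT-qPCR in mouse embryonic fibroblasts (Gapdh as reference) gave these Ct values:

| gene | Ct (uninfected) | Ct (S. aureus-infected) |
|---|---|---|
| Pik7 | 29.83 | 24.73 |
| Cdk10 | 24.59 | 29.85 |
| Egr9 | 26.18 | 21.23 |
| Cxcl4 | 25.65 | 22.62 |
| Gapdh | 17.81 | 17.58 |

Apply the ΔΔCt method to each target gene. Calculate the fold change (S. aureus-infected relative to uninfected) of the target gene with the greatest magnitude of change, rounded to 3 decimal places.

0.022

Pik7: ΔΔCt = (24.73−17.58) − (29.83−17.81) = 7.15 − 12.02 = -4.87; fold change = 2^4.87 = 29.243
Cdk10: ΔΔCt = (29.85−17.58) − (24.59−17.81) = 12.27 − 6.78 = 5.49; fold change = 2^-5.49 = 0.022
Egr9: ΔΔCt = (21.23−17.58) − (26.18−17.81) = 3.65 − 8.37 = -4.72; fold change = 2^4.72 = 26.355
Cxcl4: ΔΔCt = (22.62−17.58) − (25.65−17.81) = 5.04 − 7.84 = -2.80; fold change = 2^2.80 = 6.964
Cdk10 has the largest |ΔΔCt| = 5.49.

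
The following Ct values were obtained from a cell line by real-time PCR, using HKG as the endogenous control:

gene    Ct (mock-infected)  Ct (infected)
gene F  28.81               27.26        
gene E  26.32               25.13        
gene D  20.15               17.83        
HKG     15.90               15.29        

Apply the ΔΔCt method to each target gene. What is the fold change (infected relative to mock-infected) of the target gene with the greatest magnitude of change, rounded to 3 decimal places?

gene F: ΔΔCt = (27.26−15.29) − (28.81−15.90) = 11.97 − 12.91 = -0.94; fold change = 2^0.94 = 1.919
gene E: ΔΔCt = (25.13−15.29) − (26.32−15.90) = 9.84 − 10.42 = -0.58; fold change = 2^0.58 = 1.495
gene D: ΔΔCt = (17.83−15.29) − (20.15−15.90) = 2.54 − 4.25 = -1.71; fold change = 2^1.71 = 3.272
gene D has the largest |ΔΔCt| = 1.71.

3.272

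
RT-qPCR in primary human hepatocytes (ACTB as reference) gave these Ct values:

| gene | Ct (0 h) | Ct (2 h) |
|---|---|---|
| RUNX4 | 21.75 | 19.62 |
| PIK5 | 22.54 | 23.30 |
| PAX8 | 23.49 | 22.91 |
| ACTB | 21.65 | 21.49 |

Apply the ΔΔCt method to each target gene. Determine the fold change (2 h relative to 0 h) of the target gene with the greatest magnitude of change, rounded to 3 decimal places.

RUNX4: ΔΔCt = (19.62−21.49) − (21.75−21.65) = -1.87 − 0.10 = -1.97; fold change = 2^1.97 = 3.918
PIK5: ΔΔCt = (23.30−21.49) − (22.54−21.65) = 1.81 − 0.89 = 0.92; fold change = 2^-0.92 = 0.529
PAX8: ΔΔCt = (22.91−21.49) − (23.49−21.65) = 1.42 − 1.84 = -0.42; fold change = 2^0.42 = 1.338
RUNX4 has the largest |ΔΔCt| = 1.97.

3.918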